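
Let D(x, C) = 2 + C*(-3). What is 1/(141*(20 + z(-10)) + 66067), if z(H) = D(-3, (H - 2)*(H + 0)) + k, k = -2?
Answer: 1/18127 ≈ 5.5166e-5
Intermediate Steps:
D(x, C) = 2 - 3*C
z(H) = -3*H*(-2 + H) (z(H) = (2 - 3*(H - 2)*(H + 0)) - 2 = (2 - 3*(-2 + H)*H) - 2 = (2 - 3*H*(-2 + H)) - 2 = -3*H*(-2 + H))
1/(141*(20 + z(-10)) + 66067) = 1/(141*(20 + 3*(-10)*(2 - 1*(-10))) + 66067) = 1/(141*(20 + 3*(-10)*(2 + 10)) + 66067) = 1/(141*(20 + 3*(-10)*12) + 66067) = 1/(141*(20 - 360) + 66067) = 1/(141*(-340) + 66067) = 1/(-47940 + 66067) = 1/18127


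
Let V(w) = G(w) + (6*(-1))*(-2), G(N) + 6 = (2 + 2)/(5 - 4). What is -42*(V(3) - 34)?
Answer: 1008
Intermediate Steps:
G(N) = -2 (G(N) = -6 + (2 + 2)/(5 - 4) = -6 + 4/1 = -6 + 4*1 = -6 + 4 = -2)
V(w) = 10 (V(w) = -2 + (6*(-1))*(-2) = -2 - 6*(-2) = -2 + 12 = 10)
-42*(V(3) - 34) = -42*(10 - 34) = -42*(-24) = 1008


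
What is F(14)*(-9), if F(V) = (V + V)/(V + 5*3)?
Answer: -252/29 ≈ -8.6897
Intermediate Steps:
F(V) = 2*V/(15 + V) (F(V) = (2*V)/(V + 15) = (2*V)/(15 + V) = 2*V/(15 + V))
F(14)*(-9) = (2*14/(15 + 14))*(-9) = (2*14/29)*(-9) = (2*14*(1/29))*(-9) = (28/29)*(-9) = -252/29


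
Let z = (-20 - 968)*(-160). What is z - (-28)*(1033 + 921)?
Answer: 212792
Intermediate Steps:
z = 158080 (z = -988*(-160) = 158080)
z - (-28)*(1033 + 921) = 158080 - (-28)*(1033 + 921) = 158080 - (-28)*1954 = 158080 - 1*(-54712) = 158080 + 54712 = 212792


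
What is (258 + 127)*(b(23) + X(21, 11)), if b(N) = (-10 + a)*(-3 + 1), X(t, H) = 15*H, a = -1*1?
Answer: 71995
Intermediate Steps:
a = -1
b(N) = 22 (b(N) = (-10 - 1)*(-3 + 1) = -11*(-2) = 22)
(258 + 127)*(b(23) + X(21, 11)) = (258 + 127)*(22 + 15*11) = 385*(22 + 165) = 385*187 = 71995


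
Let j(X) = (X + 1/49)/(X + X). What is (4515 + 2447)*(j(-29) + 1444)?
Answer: 14290437908/1421 ≈ 1.0057e+7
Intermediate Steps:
j(X) = (1/49 + X)/(2*X) (j(X) = (X + 1/49)/((2*X)) = (1/49 + X)*(1/(2*X)) = (1/49 + X)/(2*X))
(4515 + 2447)*(j(-29) + 1444) = (4515 + 2447)*((1/98)*(1 + 49*(-29))/(-29) + 1444) = 6962*((1/98)*(-1/29)*(1 - 1421) + 1444) = 6962*((1/98)*(-1/29)*(-1420) + 1444) = 6962*(710/1421 + 1444) = 6962*(2052634/1421) = 14290437908/1421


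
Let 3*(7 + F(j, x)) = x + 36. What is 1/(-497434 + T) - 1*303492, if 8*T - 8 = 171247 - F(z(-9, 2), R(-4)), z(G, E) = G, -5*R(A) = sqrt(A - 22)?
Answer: -495158553200450764596/1631537415144463 - 60*I*sqrt(26)/1631537415144463 ≈ -3.0349e+5 - 1.8752e-13*I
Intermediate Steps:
R(A) = -sqrt(-22 + A)/5 (R(A) = -sqrt(A - 22)/5 = -sqrt(-22 + A)/5)
F(j, x) = 5 + x/3 (F(j, x) = -7 + (x + 36)/3 = -7 + (36 + x)/3 = -7 + (12 + x/3) = 5 + x/3)
T = 85625/4 + I*sqrt(26)/120 (T = 1 + (171247 - (5 + (-sqrt(-22 - 4)/5)/3))/8 = 1 + (171247 - (5 + (-I*sqrt(26)/5)/3))/8 = 1 + (171247 - (5 - I*sqrt(26)/15))/8 = 1 + (171247 + (-5 + I*sqrt(26)/15))/8 = 1 + (171242 + I*sqrt(26)/15)/8 = 1 + (85621/4 + I*sqrt(26)/120) = 85625/4 + I*sqrt(26)/120 ≈ 21406.0 + 0.042492*I)
1/(-497434 + T) - 1*303492 = 1/(-497434 + (85625/4 + I*sqrt(26)/120)) - 1*303492 = 1/(-1904111/4 + I*sqrt(26)/120) - 303492 = -303492 + 1/(-1904111/4 + I*sqrt(26)/120)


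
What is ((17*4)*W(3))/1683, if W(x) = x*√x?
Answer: 4*√3/33 ≈ 0.20995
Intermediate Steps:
W(x) = x^(3/2)
((17*4)*W(3))/1683 = ((17*4)*3^(3/2))/1683 = (68*(3*√3))*(1/1683) = (204*√3)*(1/1683) = 4*√3/33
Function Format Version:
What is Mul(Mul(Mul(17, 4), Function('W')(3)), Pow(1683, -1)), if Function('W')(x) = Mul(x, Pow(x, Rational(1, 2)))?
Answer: Mul(Rational(4, 33), Pow(3, Rational(1, 2))) ≈ 0.20995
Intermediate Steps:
Function('W')(x) = Pow(x, Rational(3, 2))
Mul(Mul(Mul(17, 4), Function('W')(3)), Pow(1683, -1)) = Mul(Mul(Mul(17, 4), Pow(3, Rational(3, 2))), Pow(1683, -1)) = Mul(Mul(68, Mul(3, Pow(3, Rational(1, 2)))), Rational(1, 1683)) = Mul(Mul(204, Pow(3, Rational(1, 2))), Rational(1, 1683)) = Mul(Rational(4, 33), Pow(3, Rational(1, 2)))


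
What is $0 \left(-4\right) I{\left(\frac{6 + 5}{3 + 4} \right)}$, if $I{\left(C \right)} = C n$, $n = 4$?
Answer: $0$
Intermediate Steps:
$I{\left(C \right)} = 4 C$ ($I{\left(C \right)} = C 4 = 4 C$)
$0 \left(-4\right) I{\left(\frac{6 + 5}{3 + 4} \right)} = 0 \left(-4\right) 4 \frac{6 + 5}{3 + 4} = 0 \cdot 4 \cdot \frac{11}{7} = 0 \cdot \frac{44}{7} = 0$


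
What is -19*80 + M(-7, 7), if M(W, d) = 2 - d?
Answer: -1525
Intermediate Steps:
-19*80 + M(-7, 7) = -19*80 + (2 - 1*7) = -1520 + (2 - 7) = -1520 - 5 = -1525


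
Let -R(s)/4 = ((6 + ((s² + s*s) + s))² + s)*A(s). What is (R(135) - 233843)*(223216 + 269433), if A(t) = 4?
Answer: -10553850301575851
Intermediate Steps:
R(s) = -16*s - 16*(6 + s + 2*s²)² (R(s) = -4*((6 + ((s² + s*s) + s))² + s)*4 = -4*((6 + ((s² + s²) + s))² + s)*4 = -4*((6 + (2*s² + s))² + s)*4 = -4*((6 + (s + 2*s²))² + s)*4 = -4*((6 + s + 2*s²)² + s)*4 = -4*(s + (6 + s + 2*s²)²)*4 = -4*(4*s + 4*(6 + s + 2*s²)²) = -16*s - 16*(6 + s + 2*s²)²)
(R(135) - 233843)*(223216 + 269433) = ((-16*135 - 16*(6 + 135 + 2*135²)²) - 233843)*(223216 + 269433) = ((-2160 - 16*(6 + 135 + 2*18225)²) - 233843)*492649 = ((-2160 - 16*(6 + 135 + 36450)²) - 233843)*492649 = ((-2160 - 16*36591²) - 233843)*492649 = ((-2160 - 16*1338901281) - 233843)*492649 = ((-2160 - 21422420496) - 233843)*492649 = (-21422422656 - 233843)*492649 = -21422656499*492649 = -10553850301575851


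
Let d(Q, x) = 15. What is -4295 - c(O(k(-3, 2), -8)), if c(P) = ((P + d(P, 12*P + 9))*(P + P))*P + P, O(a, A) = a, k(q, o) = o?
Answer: -4433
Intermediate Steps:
c(P) = P + 2*P**2*(15 + P) (c(P) = ((P + 15)*(P + P))*P + P = ((15 + P)*(2*P))*P + P = (2*P*(15 + P))*P + P = 2*P**2*(15 + P) + P = P + 2*P**2*(15 + P))
-4295 - c(O(k(-3, 2), -8)) = -4295 - 2*(1 + 2*2**2 + 30*2) = -4295 - 2*(1 + 2*4 + 60) = -4295 - 2*(1 + 8 + 60) = -4295 - 2*69 = -4295 - 1*138 = -4295 - 138 = -4433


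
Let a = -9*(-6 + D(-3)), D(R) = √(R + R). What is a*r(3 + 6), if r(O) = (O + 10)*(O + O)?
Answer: 18468 - 3078*I*√6 ≈ 18468.0 - 7539.5*I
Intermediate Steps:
D(R) = √2*√R (D(R) = √(2*R) = √2*√R)
r(O) = 2*O*(10 + O) (r(O) = (10 + O)*(2*O) = 2*O*(10 + O))
a = 54 - 9*I*√6 (a = -9*(-6 + √2*√(-3)) = -9*(-6 + √2*(I*√3)) = -9*(-6 + I*√6) = 54 - 9*I*√6 ≈ 54.0 - 22.045*I)
a*r(3 + 6) = (54 - 9*I*√6)*(2*(3 + 6)*(10 + (3 + 6))) = (54 - 9*I*√6)*(2*9*(10 + 9)) = (54 - 9*I*√6)*(2*9*19) = (54 - 9*I*√6)*342 = 18468 - 3078*I*√6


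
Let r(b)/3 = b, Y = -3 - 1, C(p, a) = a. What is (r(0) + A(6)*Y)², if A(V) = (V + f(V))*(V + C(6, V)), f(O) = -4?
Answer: 9216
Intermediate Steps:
Y = -4
A(V) = 2*V*(-4 + V) (A(V) = (V - 4)*(V + V) = (-4 + V)*(2*V) = 2*V*(-4 + V))
r(b) = 3*b
(r(0) + A(6)*Y)² = (3*0 + (2*6*(-4 + 6))*(-4))² = (0 + (2*6*2)*(-4))² = (0 + 24*(-4))² = (0 - 96)² = (-96)² = 9216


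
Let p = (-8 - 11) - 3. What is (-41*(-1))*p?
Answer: -902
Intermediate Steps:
p = -22 (p = -19 - 3 = -22)
(-41*(-1))*p = -41*(-1)*(-22) = 41*(-22) = -902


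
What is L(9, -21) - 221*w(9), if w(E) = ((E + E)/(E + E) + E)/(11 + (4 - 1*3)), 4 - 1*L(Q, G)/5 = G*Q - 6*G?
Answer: 905/6 ≈ 150.83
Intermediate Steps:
L(Q, G) = 20 + 30*G - 5*G*Q (L(Q, G) = 20 - 5*(G*Q - 6*G) = 20 - 5*(-6*G + G*Q) = 20 + (30*G - 5*G*Q) = 20 + 30*G - 5*G*Q)
w(E) = 1/12 + E/12 (w(E) = ((2*E)/((2*E)) + E)/(11 + (4 - 3)) = ((2*E)*(1/(2*E)) + E)/(11 + 1) = (1 + E)/12 = (1 + E)*(1/12) = 1/12 + E/12)
L(9, -21) - 221*w(9) = (20 + 30*(-21) - 5*(-21)*9) - 221*(1/12 + (1/12)*9) = (20 - 630 + 945) - 221*(1/12 + ¾) = 335 - 221*⅚ = 335 - 1105/6 = 905/6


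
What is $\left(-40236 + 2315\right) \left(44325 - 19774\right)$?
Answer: $-930998471$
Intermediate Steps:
$\left(-40236 + 2315\right) \left(44325 - 19774\right) = \left(-37921\right) 24551 = -930998471$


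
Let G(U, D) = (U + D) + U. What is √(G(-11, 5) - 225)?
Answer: 11*I*√2 ≈ 15.556*I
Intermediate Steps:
G(U, D) = D + 2*U (G(U, D) = (D + U) + U = D + 2*U)
√(G(-11, 5) - 225) = √((5 + 2*(-11)) - 225) = √((5 - 22) - 225) = √(-17 - 225) = √(-242) = 11*I*√2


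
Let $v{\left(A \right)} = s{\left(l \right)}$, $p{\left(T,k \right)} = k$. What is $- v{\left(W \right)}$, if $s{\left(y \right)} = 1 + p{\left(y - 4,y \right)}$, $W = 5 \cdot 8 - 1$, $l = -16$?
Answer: $15$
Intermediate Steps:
$W = 39$ ($W = 40 - 1 = 39$)
$s{\left(y \right)} = 1 + y$
$v{\left(A \right)} = -15$ ($v{\left(A \right)} = 1 - 16 = -15$)
$- v{\left(W \right)} = \left(-1\right) \left(-15\right) = 15$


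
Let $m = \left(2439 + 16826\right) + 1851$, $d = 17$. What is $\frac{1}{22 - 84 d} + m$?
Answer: $\frac{29689095}{1406} \approx 21116.0$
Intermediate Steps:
$m = 21116$ ($m = 19265 + 1851 = 21116$)
$\frac{1}{22 - 84 d} + m = \frac{1}{22 - 1428} + 21116 = \frac{1}{-1406} + 21116 = - \frac{1}{1406} + 21116 = \frac{29689095}{1406}$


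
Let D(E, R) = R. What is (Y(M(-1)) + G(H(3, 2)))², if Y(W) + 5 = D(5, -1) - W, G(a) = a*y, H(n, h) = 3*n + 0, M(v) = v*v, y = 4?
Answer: 841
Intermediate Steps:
M(v) = v²
H(n, h) = 3*n
G(a) = 4*a (G(a) = a*4 = 4*a)
Y(W) = -6 - W (Y(W) = -5 + (-1 - W) = -6 - W)
(Y(M(-1)) + G(H(3, 2)))² = ((-6 - 1*(-1)²) + 4*(3*3))² = ((-6 - 1*1) + 4*9)² = ((-6 - 1) + 36)² = (-7 + 36)² = 29² = 841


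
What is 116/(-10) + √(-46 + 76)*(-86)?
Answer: -58/5 - 86*√30 ≈ -482.64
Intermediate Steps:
116/(-10) + √(-46 + 76)*(-86) = 116*(-⅒) + √30*(-86) = -58/5 - 86*√30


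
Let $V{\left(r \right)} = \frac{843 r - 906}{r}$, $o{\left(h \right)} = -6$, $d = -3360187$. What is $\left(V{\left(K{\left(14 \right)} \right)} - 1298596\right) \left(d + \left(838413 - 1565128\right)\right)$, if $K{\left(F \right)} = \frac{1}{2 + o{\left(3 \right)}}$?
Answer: $5288978398358$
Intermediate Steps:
$K{\left(F \right)} = - \frac{1}{4}$ ($K{\left(F \right)} = \frac{1}{2 - 6} = \frac{1}{-4} = - \frac{1}{4}$)
$V{\left(r \right)} = \frac{-906 + 843 r}{r}$
$\left(V{\left(K{\left(14 \right)} \right)} - 1298596\right) \left(d + \left(838413 - 1565128\right)\right) = \left(\left(843 - \frac{906}{- \frac{1}{4}}\right) - 1298596\right) \left(-3360187 + \left(838413 - 1565128\right)\right) = \left(\left(843 - -3624\right) - 1298596\right) \left(-3360187 + \left(838413 - 1565128\right)\right) = \left(\left(843 + 3624\right) - 1298596\right) \left(-3360187 - 726715\right) = \left(4467 - 1298596\right) \left(-4086902\right) = \left(-1294129\right) \left(-4086902\right) = 5288978398358$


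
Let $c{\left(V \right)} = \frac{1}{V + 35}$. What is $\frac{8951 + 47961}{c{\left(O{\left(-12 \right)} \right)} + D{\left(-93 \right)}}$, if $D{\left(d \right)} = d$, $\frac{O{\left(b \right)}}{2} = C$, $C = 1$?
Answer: $- \frac{131609}{215} \approx -612.13$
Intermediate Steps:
$O{\left(b \right)} = 2$ ($O{\left(b \right)} = 2 \cdot 1 = 2$)
$c{\left(V \right)} = \frac{1}{35 + V}$
$\frac{8951 + 47961}{c{\left(O{\left(-12 \right)} \right)} + D{\left(-93 \right)}} = \frac{8951 + 47961}{\frac{1}{35 + 2} - 93} = \frac{56912}{\frac{1}{37} - 93} = \frac{56912}{- \frac{3440}{37}} = 56912 \left(- \frac{37}{3440}\right) = - \frac{131609}{215}$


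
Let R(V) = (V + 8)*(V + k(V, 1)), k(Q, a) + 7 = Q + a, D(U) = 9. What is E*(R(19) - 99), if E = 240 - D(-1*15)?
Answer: 176715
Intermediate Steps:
E = 231 (E = 240 - 1*9 = 240 - 9 = 231)
k(Q, a) = -7 + Q + a (k(Q, a) = -7 + (Q + a) = -7 + Q + a)
R(V) = (-6 + 2*V)*(8 + V) (R(V) = (V + 8)*(V + (-7 + V + 1)) = (8 + V)*(V + (-6 + V)) = (8 + V)*(-6 + 2*V) = (-6 + 2*V)*(8 + V))
E*(R(19) - 99) = 231*((-48 + 2*19**2 + 10*19) - 99) = 231*((-48 + 2*361 + 190) - 99) = 231*((-48 + 722 + 190) - 99) = 231*(864 - 99) = 231*765 = 176715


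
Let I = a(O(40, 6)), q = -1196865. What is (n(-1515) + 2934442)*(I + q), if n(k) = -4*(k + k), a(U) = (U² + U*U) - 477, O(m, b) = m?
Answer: -3518613439804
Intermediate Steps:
a(U) = -477 + 2*U² (a(U) = (U² + U²) - 477 = 2*U² - 477 = -477 + 2*U²)
I = 2723 (I = -477 + 2*40² = -477 + 2*1600 = -477 + 3200 = 2723)
n(k) = -8*k
(n(-1515) + 2934442)*(I + q) = (-8*(-1515) + 2934442)*(2723 - 1196865) = (12120 + 2934442)*(-1194142) = 2946562*(-1194142) = -3518613439804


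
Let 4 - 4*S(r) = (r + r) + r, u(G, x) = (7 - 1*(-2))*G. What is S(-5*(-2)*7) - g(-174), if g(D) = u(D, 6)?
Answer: 3029/2 ≈ 1514.5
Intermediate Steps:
u(G, x) = 9*G (u(G, x) = (7 + 2)*G = 9*G)
g(D) = 9*D
S(r) = 1 - 3*r/4 (S(r) = 1 - ((r + r) + r)/4 = 1 - (2*r + r)/4 = 1 - 3*r/4)
S(-5*(-2)*7) - g(-174) = (1 - 3*(-5*(-2))*7/4) - 9*(-174) = (1 - 15*7/2) - 1*(-1566) = (1 - ¾*70) + 1566 = (1 - 105/2) + 1566 = -103/2 + 1566 = 3029/2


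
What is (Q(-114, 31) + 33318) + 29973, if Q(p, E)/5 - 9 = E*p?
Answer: 45666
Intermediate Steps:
Q(p, E) = 45 + 5*E*p (Q(p, E) = 45 + 5*(E*p) = 45 + 5*E*p)
(Q(-114, 31) + 33318) + 29973 = ((45 + 5*31*(-114)) + 33318) + 29973 = ((45 - 17670) + 33318) + 29973 = (-17625 + 33318) + 29973 = 15693 + 29973 = 45666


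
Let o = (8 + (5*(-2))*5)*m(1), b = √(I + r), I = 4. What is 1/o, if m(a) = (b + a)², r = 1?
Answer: -1/112 + √5/336 ≈ -0.0022736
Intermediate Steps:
b = √5 (b = √(4 + 1) = √5 ≈ 2.2361)
m(a) = (a + √5)² (m(a) = (√5 + a)² = (a + √5)²)
o = -42*(1 + √5)² (o = (8 + (5*(-2))*5)*(1 + √5)² = (8 - 10*5)*(1 + √5)² = (8 - 50)*(1 + √5)² = -42*(1 + √5)² ≈ -439.83)
1/o = 1/(-252 - 84*√5)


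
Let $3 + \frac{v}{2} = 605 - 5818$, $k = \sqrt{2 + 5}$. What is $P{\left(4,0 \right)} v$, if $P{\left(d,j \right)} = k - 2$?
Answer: $20864 - 10432 \sqrt{7} \approx -6736.5$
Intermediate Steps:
$k = \sqrt{7} \approx 2.6458$
$v = -10432$ ($v = -6 + 2 \left(605 - 5818\right) = -6 + 2 \left(-5213\right) = -6 - 10426 = -10432$)
$P{\left(d,j \right)} = -2 + \sqrt{7}$ ($P{\left(d,j \right)} = \sqrt{7} - 2 = -2 + \sqrt{7}$)
$P{\left(4,0 \right)} v = \left(-2 + \sqrt{7}\right) \left(-10432\right) = 20864 - 10432 \sqrt{7}$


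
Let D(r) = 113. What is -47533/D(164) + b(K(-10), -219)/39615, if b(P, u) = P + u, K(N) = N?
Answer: -1883045672/4476495 ≈ -420.65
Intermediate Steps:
-47533/D(164) + b(K(-10), -219)/39615 = -47533/113 + (-10 - 219)/39615 = -47533*1/113 - 229*1/39615 = -47533/113 - 229/39615 = -1883045672/4476495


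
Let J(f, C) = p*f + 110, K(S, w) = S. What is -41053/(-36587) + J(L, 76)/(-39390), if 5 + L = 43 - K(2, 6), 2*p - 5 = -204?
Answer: 872053867/720580965 ≈ 1.2102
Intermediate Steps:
p = -199/2 (p = 5/2 + (1/2)*(-204) = 5/2 - 102 = -199/2 ≈ -99.500)
L = 36 (L = -5 + (43 - 1*2) = -5 + (43 - 2) = -5 + 41 = 36)
J(f, C) = 110 - 199*f/2 (J(f, C) = -199*f/2 + 110 = 110 - 199*f/2)
-41053/(-36587) + J(L, 76)/(-39390) = -41053/(-36587) + (110 - 199/2*36)/(-39390) = -41053*(-1/36587) + (110 - 3582)*(-1/39390) = 41053/36587 - 3472*(-1/39390) = 41053/36587 + 1736/19695 = 872053867/720580965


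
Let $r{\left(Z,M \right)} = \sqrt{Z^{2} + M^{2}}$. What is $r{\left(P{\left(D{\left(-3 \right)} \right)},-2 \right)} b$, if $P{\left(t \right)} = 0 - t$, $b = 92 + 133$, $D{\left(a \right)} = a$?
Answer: $225 \sqrt{13} \approx 811.25$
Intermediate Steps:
$b = 225$
$P{\left(t \right)} = - t$
$r{\left(Z,M \right)} = \sqrt{M^{2} + Z^{2}}$
$r{\left(P{\left(D{\left(-3 \right)} \right)},-2 \right)} b = \sqrt{\left(-2\right)^{2} + \left(\left(-1\right) \left(-3\right)\right)^{2}} \cdot 225 = \sqrt{4 + 3^{2}} \cdot 225 = \sqrt{4 + 9} \cdot 225 = \sqrt{13} \cdot 225 = 225 \sqrt{13}$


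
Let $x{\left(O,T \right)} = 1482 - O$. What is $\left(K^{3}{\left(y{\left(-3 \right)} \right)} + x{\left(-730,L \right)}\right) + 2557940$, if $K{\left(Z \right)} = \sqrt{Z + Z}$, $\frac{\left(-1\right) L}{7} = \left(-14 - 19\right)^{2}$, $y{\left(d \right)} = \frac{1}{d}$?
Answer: $2560152 - \frac{2 i \sqrt{6}}{9} \approx 2.5602 \cdot 10^{6} - 0.54433 i$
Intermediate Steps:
$L = -7623$ ($L = - 7 \left(-14 - 19\right)^{2} = - 7 \left(-33\right)^{2} = \left(-7\right) 1089 = -7623$)
$K{\left(Z \right)} = \sqrt{2} \sqrt{Z}$ ($K{\left(Z \right)} = \sqrt{2 Z} = \sqrt{2} \sqrt{Z}$)
$\left(K^{3}{\left(y{\left(-3 \right)} \right)} + x{\left(-730,L \right)}\right) + 2557940 = \left(\left(\sqrt{2} \sqrt{\frac{1}{-3}}\right)^{3} + \left(1482 - -730\right)\right) + 2557940 = \left(\left(\sqrt{2} \sqrt{- \frac{1}{3}}\right)^{3} + \left(1482 + 730\right)\right) + 2557940 = \left(\left(\sqrt{2} \frac{i \sqrt{3}}{3}\right)^{3} + 2212\right) + 2557940 = \left(\left(\frac{i \sqrt{6}}{3}\right)^{3} + 2212\right) + 2557940 = \left(- \frac{2 i \sqrt{6}}{9} + 2212\right) + 2557940 = \left(2212 - \frac{2 i \sqrt{6}}{9}\right) + 2557940 = 2560152 - \frac{2 i \sqrt{6}}{9}$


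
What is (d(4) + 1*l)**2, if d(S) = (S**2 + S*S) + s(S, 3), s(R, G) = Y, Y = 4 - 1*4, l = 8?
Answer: 1600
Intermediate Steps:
Y = 0 (Y = 4 - 4 = 0)
s(R, G) = 0
d(S) = 2*S**2 (d(S) = (S**2 + S*S) + 0 = (S**2 + S**2) + 0 = 2*S**2 + 0 = 2*S**2)
(d(4) + 1*l)**2 = (2*4**2 + 1*8)**2 = (2*16 + 8)**2 = (32 + 8)**2 = 40**2 = 1600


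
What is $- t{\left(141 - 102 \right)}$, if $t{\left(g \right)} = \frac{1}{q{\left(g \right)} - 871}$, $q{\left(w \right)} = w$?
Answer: $\frac{1}{832} \approx 0.0012019$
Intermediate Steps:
$t{\left(g \right)} = \frac{1}{-871 + g}$ ($t{\left(g \right)} = \frac{1}{g - 871} = \frac{1}{-871 + g}$)
$- t{\left(141 - 102 \right)} = - \frac{1}{-871 + \left(141 - 102\right)} = - \frac{1}{-871 + 39} = - \frac{1}{-832} = \left(-1\right) \left(- \frac{1}{832}\right) = \frac{1}{832}$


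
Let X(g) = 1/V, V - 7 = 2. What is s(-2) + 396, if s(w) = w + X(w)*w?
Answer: 3544/9 ≈ 393.78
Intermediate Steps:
V = 9 (V = 7 + 2 = 9)
X(g) = ⅑ (X(g) = 1/9 = ⅑)
s(w) = 10*w/9 (s(w) = w + w/9 = 10*w/9)
s(-2) + 396 = (10/9)*(-2) + 396 = -20/9 + 396 = 3544/9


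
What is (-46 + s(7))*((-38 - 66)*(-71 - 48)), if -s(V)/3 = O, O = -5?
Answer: -383656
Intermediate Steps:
s(V) = 15 (s(V) = -3*(-5) = 15)
(-46 + s(7))*((-38 - 66)*(-71 - 48)) = (-46 + 15)*((-38 - 66)*(-71 - 48)) = -(-3224)*(-119) = -31*12376 = -383656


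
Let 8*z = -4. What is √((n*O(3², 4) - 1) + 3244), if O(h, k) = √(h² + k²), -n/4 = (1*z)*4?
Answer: √(3243 + 8*√97) ≈ 57.635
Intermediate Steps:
z = -½ (z = (⅛)*(-4) = -½ ≈ -0.50000)
n = 8 (n = -4*1*(-½)*4 = -(-2)*4 = -4*(-2) = 8)
√((n*O(3², 4) - 1) + 3244) = √((8*√((3²)² + 4²) - 1) + 3244) = √((8*√(9² + 16) - 1) + 3244) = √((8*√(81 + 16) - 1) + 3244) = √((8*√97 - 1) + 3244) = √((-1 + 8*√97) + 3244) = √(3243 + 8*√97)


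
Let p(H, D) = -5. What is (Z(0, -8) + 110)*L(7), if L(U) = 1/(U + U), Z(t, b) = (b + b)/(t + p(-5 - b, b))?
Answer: 283/35 ≈ 8.0857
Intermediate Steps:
Z(t, b) = 2*b/(-5 + t) (Z(t, b) = (b + b)/(t - 5) = (2*b)/(-5 + t) = 2*b/(-5 + t))
L(U) = 1/(2*U)
(Z(0, -8) + 110)*L(7) = (2*(-8)/(-5 + 0) + 110)*((½)/7) = (2*(-8)/(-5) + 110)*((½)*(⅐)) = (2*(-8)*(-⅕) + 110)*(1/14) = (16/5 + 110)*(1/14) = (566/5)*(1/14) = 283/35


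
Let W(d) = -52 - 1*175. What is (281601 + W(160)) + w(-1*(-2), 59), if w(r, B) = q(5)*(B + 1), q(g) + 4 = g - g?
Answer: 281134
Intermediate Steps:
W(d) = -227 (W(d) = -52 - 175 = -227)
q(g) = -4 (q(g) = -4 + (g - g) = -4 + 0 = -4)
w(r, B) = -4 - 4*B (w(r, B) = -4*(B + 1) = -4*(1 + B) = -4 - 4*B)
(281601 + W(160)) + w(-1*(-2), 59) = (281601 - 227) + (-4 - 4*59) = 281374 + (-4 - 236) = 281374 - 240 = 281134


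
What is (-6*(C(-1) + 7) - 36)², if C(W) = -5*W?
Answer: 11664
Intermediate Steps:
(-6*(C(-1) + 7) - 36)² = (-6*(-5*(-1) + 7) - 36)² = (-6*(5 + 7) - 36)² = (-6*12 - 36)² = (-72 - 36)² = (-108)² = 11664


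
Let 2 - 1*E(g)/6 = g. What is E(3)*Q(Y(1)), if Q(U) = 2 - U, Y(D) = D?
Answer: -6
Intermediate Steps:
E(g) = 12 - 6*g
E(3)*Q(Y(1)) = (12 - 6*3)*(2 - 1*1) = (12 - 18)*(2 - 1) = -6*1 = -6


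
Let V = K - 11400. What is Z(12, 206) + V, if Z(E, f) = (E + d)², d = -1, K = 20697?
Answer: 9418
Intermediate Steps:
Z(E, f) = (-1 + E)² (Z(E, f) = (E - 1)² = (-1 + E)²)
V = 9297 (V = 20697 - 11400 = 9297)
Z(12, 206) + V = (-1 + 12)² + 9297 = 11² + 9297 = 121 + 9297 = 9418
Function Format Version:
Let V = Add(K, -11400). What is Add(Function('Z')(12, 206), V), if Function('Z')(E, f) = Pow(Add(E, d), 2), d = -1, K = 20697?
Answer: 9418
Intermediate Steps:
Function('Z')(E, f) = Pow(Add(-1, E), 2) (Function('Z')(E, f) = Pow(Add(E, -1), 2) = Pow(Add(-1, E), 2))
V = 9297 (V = Add(20697, -11400) = 9297)
Add(Function('Z')(12, 206), V) = Add(Pow(Add(-1, 12), 2), 9297) = Add(Pow(11, 2), 9297) = Add(121, 9297) = 9418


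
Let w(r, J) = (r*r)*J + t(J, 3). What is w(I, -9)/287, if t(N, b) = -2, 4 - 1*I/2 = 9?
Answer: -22/7 ≈ -3.1429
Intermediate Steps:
I = -10 (I = 8 - 2*9 = 8 - 18 = -10)
w(r, J) = -2 + J*r**2 (w(r, J) = (r*r)*J - 2 = r**2*J - 2 = J*r**2 - 2 = -2 + J*r**2)
w(I, -9)/287 = (-2 - 9*(-10)**2)/287 = (-2 - 9*100)*(1/287) = (-2 - 900)*(1/287) = -902*1/287 = -22/7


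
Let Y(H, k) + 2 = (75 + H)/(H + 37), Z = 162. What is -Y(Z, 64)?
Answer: 161/199 ≈ 0.80904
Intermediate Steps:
Y(H, k) = -2 + (75 + H)/(37 + H) (Y(H, k) = -2 + (75 + H)/(H + 37) = -2 + (75 + H)/(37 + H))
-Y(Z, 64) = -(1 - 1*162)/(37 + 162) = -(1 - 162)/199 = -(-161)/199 = -1*(-161/199) = 161/199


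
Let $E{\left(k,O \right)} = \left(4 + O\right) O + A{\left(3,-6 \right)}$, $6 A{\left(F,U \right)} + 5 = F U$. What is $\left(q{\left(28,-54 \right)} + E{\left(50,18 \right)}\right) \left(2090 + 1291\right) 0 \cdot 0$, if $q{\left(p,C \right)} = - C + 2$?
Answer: $0$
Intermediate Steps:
$A{\left(F,U \right)} = - \frac{5}{6} + \frac{F U}{6}$
$q{\left(p,C \right)} = 2 - C$
$E{\left(k,O \right)} = - \frac{23}{6} + O \left(4 + O\right)$ ($E{\left(k,O \right)} = \left(4 + O\right) O + \left(- \frac{5}{6} + \frac{1}{6} \cdot 3 \left(-6\right)\right) = O \left(4 + O\right) - \frac{23}{6} = - \frac{23}{6} + O \left(4 + O\right)$)
$\left(q{\left(28,-54 \right)} + E{\left(50,18 \right)}\right) \left(2090 + 1291\right) 0 \cdot 0 = \left(\left(2 - -54\right) + \left(- \frac{23}{6} + 18^{2} + 4 \cdot 18\right)\right) \left(2090 + 1291\right) 0 \cdot 0 = \left(\left(2 + 54\right) + \left(- \frac{23}{6} + 324 + 72\right)\right) 3381 \cdot 0 = \left(56 + \frac{2353}{6}\right) 3381 \cdot 0 = \frac{2689}{6} \cdot 3381 \cdot 0 = \frac{3030503}{2} \cdot 0 = 0$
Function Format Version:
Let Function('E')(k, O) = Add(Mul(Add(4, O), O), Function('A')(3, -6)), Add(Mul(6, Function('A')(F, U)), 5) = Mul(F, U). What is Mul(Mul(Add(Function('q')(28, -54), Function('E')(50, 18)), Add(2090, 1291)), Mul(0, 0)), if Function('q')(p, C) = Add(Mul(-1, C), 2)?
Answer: 0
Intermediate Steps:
Function('A')(F, U) = Add(Rational(-5, 6), Mul(Rational(1, 6), F, U)) (Function('A')(F, U) = Add(Rational(-5, 6), Mul(Rational(1, 6), Mul(F, U))) = Add(Rational(-5, 6), Mul(Rational(1, 6), F, U)))
Function('q')(p, C) = Add(2, Mul(-1, C))
Function('E')(k, O) = Add(Rational(-23, 6), Mul(O, Add(4, O))) (Function('E')(k, O) = Add(Mul(Add(4, O), O), Add(Rational(-5, 6), Mul(Rational(1, 6), 3, -6))) = Add(Mul(O, Add(4, O)), Add(Rational(-5, 6), -3)) = Add(Mul(O, Add(4, O)), Rational(-23, 6)) = Add(Rational(-23, 6), Mul(O, Add(4, O))))
Mul(Mul(Add(Function('q')(28, -54), Function('E')(50, 18)), Add(2090, 1291)), Mul(0, 0)) = Mul(Mul(Add(Add(2, Mul(-1, -54)), Add(Rational(-23, 6), Pow(18, 2), Mul(4, 18))), Add(2090, 1291)), Mul(0, 0)) = Mul(Mul(Add(Add(2, 54), Add(Rational(-23, 6), 324, 72)), 3381), 0) = Mul(Mul(Add(56, Rational(2353, 6)), 3381), 0) = Mul(Mul(Rational(2689, 6), 3381), 0) = Mul(Rational(3030503, 2), 0) = 0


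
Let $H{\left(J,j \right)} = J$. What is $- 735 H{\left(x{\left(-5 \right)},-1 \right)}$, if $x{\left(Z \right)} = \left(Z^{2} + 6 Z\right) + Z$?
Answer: $7350$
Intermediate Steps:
$x{\left(Z \right)} = Z^{2} + 7 Z$
$- 735 H{\left(x{\left(-5 \right)},-1 \right)} = - 735 \left(- 5 \left(7 - 5\right)\right) = - 735 \left(\left(-5\right) 2\right) = \left(-735\right) \left(-10\right) = 7350$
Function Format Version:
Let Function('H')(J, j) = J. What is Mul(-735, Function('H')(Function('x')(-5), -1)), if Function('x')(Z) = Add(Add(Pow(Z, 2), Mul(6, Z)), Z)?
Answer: 7350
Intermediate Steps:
Function('x')(Z) = Add(Pow(Z, 2), Mul(7, Z))
Mul(-735, Function('H')(Function('x')(-5), -1)) = Mul(-735, Mul(-5, Add(7, -5))) = Mul(-735, Mul(-5, 2)) = Mul(-735, -10) = 7350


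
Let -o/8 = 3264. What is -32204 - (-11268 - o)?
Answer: -47048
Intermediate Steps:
o = -26112 (o = -8*3264 = -26112)
-32204 - (-11268 - o) = -32204 - (-11268 - 1*(-26112)) = -32204 - (-11268 + 26112) = -32204 - 1*14844 = -32204 - 14844 = -47048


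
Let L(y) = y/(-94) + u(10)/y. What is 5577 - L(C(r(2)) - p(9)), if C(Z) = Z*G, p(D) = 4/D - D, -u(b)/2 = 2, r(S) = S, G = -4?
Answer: 23621191/4230 ≈ 5584.2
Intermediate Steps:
u(b) = -4 (u(b) = -2*2 = -4)
p(D) = -D + 4/D
C(Z) = -4*Z (C(Z) = Z*(-4) = -4*Z)
L(y) = -4/y - y/94 (L(y) = y/(-94) - 4/y = y*(-1/94) - 4/y = -y/94 - 4/y = -4/y - y/94)
5577 - L(C(r(2)) - p(9)) = 5577 - (-4/(-4*2 - (-1*9 + 4/9)) - (-4*2 - (-1*9 + 4/9))/94) = 5577 - (-4/(-8 - (-9 + 4*(⅑))) - (-8 - (-9 + 4*(⅑)))/94) = 5577 - (-4/(-8 - (-9 + 4/9)) - (-8 - (-9 + 4/9))/94) = 5577 - (-4/(-8 - 1*(-77/9)) - (-8 - 1*(-77/9))/94) = 5577 - (-4/(-8 + 77/9) - (-8 + 77/9)/94) = 5577 - (-4/5/9 - 1/94*5/9) = 5577 - (-4*9/5 - 5/846) = 5577 - (-36/5 - 5/846) = 5577 - 1*(-30481/4230) = 5577 + 30481/4230 = 23621191/4230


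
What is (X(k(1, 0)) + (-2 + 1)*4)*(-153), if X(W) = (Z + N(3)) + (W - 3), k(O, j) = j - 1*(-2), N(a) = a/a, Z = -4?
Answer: 1224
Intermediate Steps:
N(a) = 1
k(O, j) = 2 + j (k(O, j) = j + 2 = 2 + j)
X(W) = -6 + W (X(W) = (-4 + 1) + (W - 3) = -3 + (-3 + W) = -6 + W)
(X(k(1, 0)) + (-2 + 1)*4)*(-153) = ((-6 + (2 + 0)) + (-2 + 1)*4)*(-153) = ((-6 + 2) - 1*4)*(-153) = (-4 - 4)*(-153) = -8*(-153) = 1224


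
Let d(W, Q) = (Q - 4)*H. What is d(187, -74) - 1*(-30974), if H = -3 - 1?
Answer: 31286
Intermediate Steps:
H = -4
d(W, Q) = 16 - 4*Q (d(W, Q) = (Q - 4)*(-4) = (-4 + Q)*(-4) = 16 - 4*Q)
d(187, -74) - 1*(-30974) = (16 - 4*(-74)) - 1*(-30974) = (16 + 296) + 30974 = 312 + 30974 = 31286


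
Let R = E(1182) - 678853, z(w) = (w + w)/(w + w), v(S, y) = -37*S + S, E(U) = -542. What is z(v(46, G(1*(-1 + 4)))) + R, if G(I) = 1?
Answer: -679394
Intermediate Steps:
v(S, y) = -36*S
z(w) = 1 (z(w) = (2*w)/((2*w)) = (2*w)*(1/(2*w)) = 1)
R = -679395 (R = -542 - 678853 = -679395)
z(v(46, G(1*(-1 + 4)))) + R = 1 - 679395 = -679394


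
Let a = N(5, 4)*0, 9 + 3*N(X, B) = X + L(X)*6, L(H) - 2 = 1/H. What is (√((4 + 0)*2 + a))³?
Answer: 16*√2 ≈ 22.627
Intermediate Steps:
L(H) = 2 + 1/H
N(X, B) = 1 + 2/X + X/3 (N(X, B) = -3 + (X + (2 + 1/X)*6)/3 = -3 + (X + (12 + 6/X))/3 = -3 + (12 + X + 6/X)/3 = -3 + (4 + 2/X + X/3) = 1 + 2/X + X/3)
a = 0 (a = (1 + 2/5 + (⅓)*5)*0 = (1 + 2*(⅕) + 5/3)*0 = (1 + ⅖ + 5/3)*0 = (46/15)*0 = 0)
(√((4 + 0)*2 + a))³ = (√((4 + 0)*2 + 0))³ = (√(4*2 + 0))³ = (√(8 + 0))³ = (√8)³ = (2*√2)³ = 16*√2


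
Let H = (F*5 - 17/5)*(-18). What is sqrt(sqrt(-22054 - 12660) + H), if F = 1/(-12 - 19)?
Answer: sqrt(1540080 + 24025*I*sqrt(34714))/155 ≈ 11.427 + 8.1527*I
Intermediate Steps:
F = -1/31 (F = 1/(-31) = -1/31 ≈ -0.032258)
H = 9936/155 (H = (-1/31*5 - 17/5)*(-18) = (-5/31 - 17*1/5)*(-18) = (-5/31 - 17/5)*(-18) = -552/155*(-18) = 9936/155 ≈ 64.103)
sqrt(sqrt(-22054 - 12660) + H) = sqrt(sqrt(-22054 - 12660) + 9936/155) = sqrt(sqrt(-34714) + 9936/155) = sqrt(I*sqrt(34714) + 9936/155) = sqrt(9936/155 + I*sqrt(34714))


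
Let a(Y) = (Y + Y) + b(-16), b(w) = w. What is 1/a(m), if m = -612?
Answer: -1/1240 ≈ -0.00080645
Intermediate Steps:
a(Y) = -16 + 2*Y (a(Y) = (Y + Y) - 16 = 2*Y - 16 = -16 + 2*Y)
1/a(m) = 1/(-16 + 2*(-612)) = 1/(-16 - 1224) = 1/(-1240) = -1/1240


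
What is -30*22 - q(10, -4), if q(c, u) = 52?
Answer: -712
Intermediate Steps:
-30*22 - q(10, -4) = -30*22 - 1*52 = -660 - 52 = -712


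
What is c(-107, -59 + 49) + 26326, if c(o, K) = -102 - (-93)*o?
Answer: 16273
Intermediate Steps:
c(o, K) = -102 + 93*o
c(-107, -59 + 49) + 26326 = (-102 + 93*(-107)) + 26326 = (-102 - 9951) + 26326 = -10053 + 26326 = 16273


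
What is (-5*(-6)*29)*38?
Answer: 33060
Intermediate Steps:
(-5*(-6)*29)*38 = (30*29)*38 = 870*38 = 33060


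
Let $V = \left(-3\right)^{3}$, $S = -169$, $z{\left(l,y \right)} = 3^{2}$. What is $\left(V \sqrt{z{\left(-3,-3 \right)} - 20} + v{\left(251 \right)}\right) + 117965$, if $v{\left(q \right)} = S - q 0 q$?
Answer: $117796 - 27 i \sqrt{11} \approx 1.178 \cdot 10^{5} - 89.549 i$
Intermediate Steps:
$z{\left(l,y \right)} = 9$
$v{\left(q \right)} = -169$ ($v{\left(q \right)} = -169 - q 0 q = -169 - 0 q = -169 - 0 = -169 + 0 = -169$)
$V = -27$
$\left(V \sqrt{z{\left(-3,-3 \right)} - 20} + v{\left(251 \right)}\right) + 117965 = \left(- 27 \sqrt{9 - 20} - 169\right) + 117965 = \left(- 27 \sqrt{-11} - 169\right) + 117965 = \left(- 27 i \sqrt{11} - 169\right) + 117965 = \left(-169 - 27 i \sqrt{11}\right) + 117965 = 117796 - 27 i \sqrt{11}$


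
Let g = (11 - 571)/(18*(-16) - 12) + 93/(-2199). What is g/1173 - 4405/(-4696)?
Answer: 56906076739/60564945960 ≈ 0.93959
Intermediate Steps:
g = 20059/10995 (g = -560/(-288 - 12) + 93*(-1/2199) = -560/(-300) - 31/733 = -560*(-1/300) - 31/733 = 28/15 - 31/733 = 20059/10995 ≈ 1.8244)
g/1173 - 4405/(-4696) = (20059/10995)/1173 - 4405/(-4696) = (20059/10995)*(1/1173) - 4405*(-1/4696) = 20059/12897135 + 4405/4696 = 56906076739/60564945960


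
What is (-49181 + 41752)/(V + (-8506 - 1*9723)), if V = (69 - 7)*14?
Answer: 7429/17361 ≈ 0.42791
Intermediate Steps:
V = 868 (V = 62*14 = 868)
(-49181 + 41752)/(V + (-8506 - 1*9723)) = (-49181 + 41752)/(868 + (-8506 - 1*9723)) = -7429/(868 + (-8506 - 9723)) = -7429/(868 - 18229) = -7429/(-17361) = -7429*(-1/17361) = 7429/17361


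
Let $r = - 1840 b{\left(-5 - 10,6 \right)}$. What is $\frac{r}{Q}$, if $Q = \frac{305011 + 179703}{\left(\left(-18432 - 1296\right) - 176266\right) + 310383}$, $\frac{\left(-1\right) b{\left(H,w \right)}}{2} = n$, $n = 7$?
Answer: $\frac{1473330320}{242357} \approx 6079.2$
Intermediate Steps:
$b{\left(H,w \right)} = -14$ ($b{\left(H,w \right)} = \left(-2\right) 7 = -14$)
$r = 25760$ ($r = \left(-1840\right) \left(-14\right) = 25760$)
$Q = \frac{484714}{114389}$ ($Q = \frac{484714}{\left(\left(-18432 - 1296\right) - 176266\right) + 310383} = \frac{484714}{\left(-19728 - 176266\right) + 310383} = \frac{484714}{-195994 + 310383} = \frac{484714}{114389} \approx 4.2374$)
$\frac{r}{Q} = \frac{25760}{\frac{484714}{114389}} = 25760 \cdot \frac{114389}{484714} = \frac{1473330320}{242357}$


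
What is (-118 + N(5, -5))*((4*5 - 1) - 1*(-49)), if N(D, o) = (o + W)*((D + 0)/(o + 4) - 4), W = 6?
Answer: -8636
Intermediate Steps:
N(D, o) = (-4 + D/(4 + o))*(6 + o) (N(D, o) = (o + 6)*((D + 0)/(o + 4) - 4) = (6 + o)*(D/(4 + o) - 4) = (6 + o)*(-4 + D/(4 + o)) = (-4 + D/(4 + o))*(6 + o))
(-118 + N(5, -5))*((4*5 - 1) - 1*(-49)) = (-118 + (-96 - 40*(-5) - 4*(-5)² + 6*5 + 5*(-5))/(4 - 5))*((4*5 - 1) - 1*(-49)) = (-118 + (-96 + 200 - 4*25 + 30 - 25)/(-1))*((20 - 1) + 49) = (-118 - (-96 + 200 - 100 + 30 - 25))*(19 + 49) = (-118 - 1*9)*68 = (-118 - 9)*68 = -127*68 = -8636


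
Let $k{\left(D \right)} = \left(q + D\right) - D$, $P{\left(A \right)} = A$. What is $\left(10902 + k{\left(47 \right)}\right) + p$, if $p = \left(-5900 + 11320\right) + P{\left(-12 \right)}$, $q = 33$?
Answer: $16343$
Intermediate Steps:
$k{\left(D \right)} = 33$ ($k{\left(D \right)} = \left(33 + D\right) - D = 33$)
$p = 5408$ ($p = \left(-5900 + 11320\right) - 12 = 5420 - 12 = 5408$)
$\left(10902 + k{\left(47 \right)}\right) + p = \left(10902 + 33\right) + 5408 = 10935 + 5408 = 16343$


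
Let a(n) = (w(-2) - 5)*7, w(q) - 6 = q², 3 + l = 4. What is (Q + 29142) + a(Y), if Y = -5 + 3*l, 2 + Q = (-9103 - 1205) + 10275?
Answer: 29142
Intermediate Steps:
l = 1 (l = -3 + 4 = 1)
w(q) = 6 + q²
Q = -35 (Q = -2 + ((-9103 - 1205) + 10275) = -2 + (-10308 + 10275) = -2 - 33 = -35)
Y = -2 (Y = -5 + 3*1 = -5 + 3 = -2)
a(n) = 35 (a(n) = ((6 + (-2)²) - 5)*7 = ((6 + 4) - 5)*7 = (10 - 5)*7 = 5*7 = 35)
(Q + 29142) + a(Y) = (-35 + 29142) + 35 = 29107 + 35 = 29142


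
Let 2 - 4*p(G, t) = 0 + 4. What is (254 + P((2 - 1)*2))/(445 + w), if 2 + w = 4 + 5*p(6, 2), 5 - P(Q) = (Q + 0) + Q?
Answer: 510/889 ≈ 0.57368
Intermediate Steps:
P(Q) = 5 - 2*Q (P(Q) = 5 - ((Q + 0) + Q) = 5 - (Q + Q) = 5 - 2*Q)
p(G, t) = -½ (p(G, t) = ½ - (0 + 4)/4 = ½ - ¼*4 = ½ - 1 = -½)
w = -½ (w = -2 + (4 + 5*(-½)) = -2 + (4 - 5/2) = -2 + 3/2 = -½ ≈ -0.50000)
(254 + P((2 - 1)*2))/(445 + w) = (254 + (5 - 2*(2 - 1)*2))/(445 - ½) = (254 + (5 - 2*2))/(889/2) = (254 + (5 - 2*2))*(2/889) = (254 + (5 - 4))*(2/889) = (254 + 1)*(2/889) = 255*(2/889) = 510/889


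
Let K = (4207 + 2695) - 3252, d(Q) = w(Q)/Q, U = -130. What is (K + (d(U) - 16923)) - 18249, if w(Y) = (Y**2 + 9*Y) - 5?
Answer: -822717/26 ≈ -31643.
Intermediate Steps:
w(Y) = -5 + Y**2 + 9*Y
d(Q) = (-5 + Q**2 + 9*Q)/Q
K = 3650 (K = 6902 - 3252 = 3650)
(K + (d(U) - 16923)) - 18249 = (3650 + ((9 - 130 - 5/(-130)) - 16923)) - 18249 = (3650 + ((9 - 130 - 5*(-1/130)) - 16923)) - 18249 = (3650 + ((9 - 130 + 1/26) - 16923)) - 18249 = (3650 + (-3145/26 - 16923)) - 18249 = (3650 - 443143/26) - 18249 = -348243/26 - 18249 = -822717/26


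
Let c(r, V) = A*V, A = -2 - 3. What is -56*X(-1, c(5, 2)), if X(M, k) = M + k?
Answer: 616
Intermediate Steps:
A = -5
c(r, V) = -5*V
-56*X(-1, c(5, 2)) = -56*(-1 - 5*2) = -56*(-1 - 10) = -56*(-11) = 616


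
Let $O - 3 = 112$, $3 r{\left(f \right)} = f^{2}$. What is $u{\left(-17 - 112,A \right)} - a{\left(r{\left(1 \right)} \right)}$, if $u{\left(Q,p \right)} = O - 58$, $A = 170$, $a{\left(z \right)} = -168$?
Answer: $225$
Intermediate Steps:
$r{\left(f \right)} = \frac{f^{2}}{3}$
$O = 115$ ($O = 3 + 112 = 115$)
$u{\left(Q,p \right)} = 57$ ($u{\left(Q,p \right)} = 115 - 58 = 57$)
$u{\left(-17 - 112,A \right)} - a{\left(r{\left(1 \right)} \right)} = 57 - -168 = 57 + 168 = 225$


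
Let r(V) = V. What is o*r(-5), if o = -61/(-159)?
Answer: -305/159 ≈ -1.9182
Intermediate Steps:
o = 61/159 (o = -61*(-1/159) = 61/159 ≈ 0.38365)
o*r(-5) = (61/159)*(-5) = -305/159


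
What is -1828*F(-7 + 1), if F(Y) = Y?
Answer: 10968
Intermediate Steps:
-1828*F(-7 + 1) = -1828*(-7 + 1) = -1828*(-6) = 10968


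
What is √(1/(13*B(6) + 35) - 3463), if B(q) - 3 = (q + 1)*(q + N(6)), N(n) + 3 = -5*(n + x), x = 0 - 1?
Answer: I*√3218152530/964 ≈ 58.847*I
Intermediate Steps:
x = -1
N(n) = 2 - 5*n (N(n) = -3 - 5*(n - 1) = -3 - 5*(-1 + n) = -3 + (5 - 5*n) = 2 - 5*n)
B(q) = 3 + (1 + q)*(-28 + q) (B(q) = 3 + (q + 1)*(q + (2 - 5*6)) = 3 + (1 + q)*(q + (2 - 30)) = 3 + (1 + q)*(q - 28) = 3 + (1 + q)*(-28 + q))
√(1/(13*B(6) + 35) - 3463) = √(1/(13*(-25 + 6² - 27*6) + 35) - 3463) = √(1/(13*(-25 + 36 - 162) + 35) - 3463) = √(1/(13*(-151) + 35) - 3463) = √(1/(-1963 + 35) - 3463) = √(1/(-1928) - 3463) = √(-1/1928 - 3463) = √(-6676665/1928) = I*√3218152530/964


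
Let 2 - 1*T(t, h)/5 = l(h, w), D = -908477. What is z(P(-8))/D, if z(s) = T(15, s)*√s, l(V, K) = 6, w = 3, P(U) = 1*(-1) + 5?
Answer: 40/908477 ≈ 4.4030e-5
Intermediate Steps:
P(U) = 4 (P(U) = -1 + 5 = 4)
T(t, h) = -20 (T(t, h) = 10 - 5*6 = 10 - 30 = -20)
z(s) = -20*√s
z(P(-8))/D = -20*√4/(-908477) = -20*2*(-1/908477) = -40*(-1/908477) = 40/908477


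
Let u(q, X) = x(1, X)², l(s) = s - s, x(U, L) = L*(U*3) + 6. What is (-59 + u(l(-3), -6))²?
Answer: 7225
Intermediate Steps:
x(U, L) = 6 + 3*L*U (x(U, L) = L*(3*U) + 6 = 3*L*U + 6 = 6 + 3*L*U)
l(s) = 0
u(q, X) = (6 + 3*X)² (u(q, X) = (6 + 3*X*1)² = (6 + 3*X)²)
(-59 + u(l(-3), -6))² = (-59 + 9*(2 - 6)²)² = (-59 + 9*(-4)²)² = (-59 + 9*16)² = (-59 + 144)² = 85² = 7225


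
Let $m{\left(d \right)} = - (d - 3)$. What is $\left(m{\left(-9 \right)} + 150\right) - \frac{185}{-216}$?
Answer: $\frac{35177}{216} \approx 162.86$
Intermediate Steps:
$m{\left(d \right)} = 3 - d$ ($m{\left(d \right)} = - (-3 + d) = 3 - d$)
$\left(m{\left(-9 \right)} + 150\right) - \frac{185}{-216} = \left(\left(3 - -9\right) + 150\right) - \frac{185}{-216} = \left(\left(3 + 9\right) + 150\right) - - \frac{185}{216} = \left(12 + 150\right) + \frac{185}{216} = 162 + \frac{185}{216} = \frac{35177}{216}$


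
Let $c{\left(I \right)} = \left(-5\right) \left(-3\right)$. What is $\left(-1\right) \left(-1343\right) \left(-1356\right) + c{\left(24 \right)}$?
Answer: $-1821093$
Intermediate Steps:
$c{\left(I \right)} = 15$
$\left(-1\right) \left(-1343\right) \left(-1356\right) + c{\left(24 \right)} = \left(-1\right) \left(-1343\right) \left(-1356\right) + 15 = 1343 \left(-1356\right) + 15 = -1821108 + 15 = -1821093$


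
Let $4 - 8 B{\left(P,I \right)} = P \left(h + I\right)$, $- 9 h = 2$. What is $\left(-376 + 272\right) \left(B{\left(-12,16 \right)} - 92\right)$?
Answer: $\frac{21164}{3} \approx 7054.7$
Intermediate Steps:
$h = - \frac{2}{9}$ ($h = \left(- \frac{1}{9}\right) 2 = - \frac{2}{9} \approx -0.22222$)
$B{\left(P,I \right)} = \frac{1}{2} - \frac{P \left(- \frac{2}{9} + I\right)}{8}$
$\left(-376 + 272\right) \left(B{\left(-12,16 \right)} - 92\right) = \left(-376 + 272\right) \left(\left(\frac{1}{2} + \frac{1}{36} \left(-12\right) - 2 \left(-12\right)\right) - 92\right) = - 104 \left(\left(\frac{1}{2} - \frac{1}{3} + 24\right) - 92\right) = - 104 \left(\frac{145}{6} - 92\right) = \left(-104\right) \left(- \frac{407}{6}\right) = \frac{21164}{3}$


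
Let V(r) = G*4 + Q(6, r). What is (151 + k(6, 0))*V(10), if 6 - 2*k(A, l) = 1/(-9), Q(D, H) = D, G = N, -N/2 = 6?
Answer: -19411/3 ≈ -6470.3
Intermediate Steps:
N = -12 (N = -2*6 = -12)
G = -12
k(A, l) = 55/18 (k(A, l) = 3 - 1/2/(-9) = 3 - 1/2*(-1/9) = 3 + 1/18 = 55/18)
V(r) = -42 (V(r) = -12*4 + 6 = -48 + 6 = -42)
(151 + k(6, 0))*V(10) = (151 + 55/18)*(-42) = (2773/18)*(-42) = -19411/3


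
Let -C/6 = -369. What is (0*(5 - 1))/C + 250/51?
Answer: 250/51 ≈ 4.9020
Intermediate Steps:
C = 2214 (C = -6*(-369) = 2214)
(0*(5 - 1))/C + 250/51 = (0*(5 - 1))/2214 + 250/51 = (0*4)*(1/2214) + 250*(1/51) = 0*(1/2214) + 250/51 = 0 + 250/51 = 250/51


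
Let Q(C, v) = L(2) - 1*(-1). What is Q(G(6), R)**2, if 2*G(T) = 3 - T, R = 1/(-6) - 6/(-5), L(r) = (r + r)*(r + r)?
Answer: 289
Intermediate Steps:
L(r) = 4*r**2 (L(r) = (2*r)*(2*r) = 4*r**2)
R = 31/30 (R = 1*(-1/6) - 6*(-1/5) = -1/6 + 6/5 = 31/30 ≈ 1.0333)
G(T) = 3/2 - T/2 (G(T) = (3 - T)/2 = 3/2 - T/2)
Q(C, v) = 17 (Q(C, v) = 4*2**2 - 1*(-1) = 4*4 + 1 = 16 + 1 = 17)
Q(G(6), R)**2 = 17**2 = 289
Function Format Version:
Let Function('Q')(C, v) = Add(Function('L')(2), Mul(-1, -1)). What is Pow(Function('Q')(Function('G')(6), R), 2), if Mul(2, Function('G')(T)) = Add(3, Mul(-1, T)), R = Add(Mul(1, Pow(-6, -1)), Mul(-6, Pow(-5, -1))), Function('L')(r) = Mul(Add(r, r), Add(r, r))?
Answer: 289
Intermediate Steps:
Function('L')(r) = Mul(4, Pow(r, 2)) (Function('L')(r) = Mul(Mul(2, r), Mul(2, r)) = Mul(4, Pow(r, 2)))
R = Rational(31, 30) (R = Add(Mul(1, Rational(-1, 6)), Mul(-6, Rational(-1, 5))) = Add(Rational(-1, 6), Rational(6, 5)) = Rational(31, 30) ≈ 1.0333)
Function('G')(T) = Add(Rational(3, 2), Mul(Rational(-1, 2), T)) (Function('G')(T) = Mul(Rational(1, 2), Add(3, Mul(-1, T))) = Add(Rational(3, 2), Mul(Rational(-1, 2), T)))
Function('Q')(C, v) = 17 (Function('Q')(C, v) = Add(Mul(4, Pow(2, 2)), Mul(-1, -1)) = Add(Mul(4, 4), 1) = Add(16, 1) = 17)
Pow(Function('Q')(Function('G')(6), R), 2) = Pow(17, 2) = 289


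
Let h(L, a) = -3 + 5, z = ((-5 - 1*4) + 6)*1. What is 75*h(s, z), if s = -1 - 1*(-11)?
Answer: 150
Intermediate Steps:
z = -3 (z = ((-5 - 4) + 6)*1 = (-9 + 6)*1 = -3*1 = -3)
s = 10 (s = -1 + 11 = 10)
h(L, a) = 2
75*h(s, z) = 75*2 = 150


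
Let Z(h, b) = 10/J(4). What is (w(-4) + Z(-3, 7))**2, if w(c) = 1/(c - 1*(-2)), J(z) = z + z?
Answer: 9/16 ≈ 0.56250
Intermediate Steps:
J(z) = 2*z
w(c) = 1/(2 + c) (w(c) = 1/(c + 2) = 1/(2 + c))
Z(h, b) = 5/4 (Z(h, b) = 10/((2*4)) = 10/8 = 10*(1/8) = 5/4)
(w(-4) + Z(-3, 7))**2 = (1/(2 - 4) + 5/4)**2 = (1/(-2) + 5/4)**2 = (-1/2 + 5/4)**2 = (3/4)**2 = 9/16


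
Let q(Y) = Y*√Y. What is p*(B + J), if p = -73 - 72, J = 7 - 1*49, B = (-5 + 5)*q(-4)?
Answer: 6090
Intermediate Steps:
q(Y) = Y^(3/2)
B = 0 (B = (-5 + 5)*(-4)^(3/2) = 0*(-8*I) = 0)
J = -42 (J = 7 - 49 = -42)
p = -145
p*(B + J) = -145*(0 - 42) = -145*(-42) = 6090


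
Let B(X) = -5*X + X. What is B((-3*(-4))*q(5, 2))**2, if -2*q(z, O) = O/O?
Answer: 576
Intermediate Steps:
q(z, O) = -1/2 (q(z, O) = -O/(2*O) = -1/2*1 = -1/2)
B(X) = -4*X
B((-3*(-4))*q(5, 2))**2 = (-4*(-3*(-4))*(-1)/2)**2 = (-48*(-1)/2)**2 = (-4*(-6))**2 = 24**2 = 576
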